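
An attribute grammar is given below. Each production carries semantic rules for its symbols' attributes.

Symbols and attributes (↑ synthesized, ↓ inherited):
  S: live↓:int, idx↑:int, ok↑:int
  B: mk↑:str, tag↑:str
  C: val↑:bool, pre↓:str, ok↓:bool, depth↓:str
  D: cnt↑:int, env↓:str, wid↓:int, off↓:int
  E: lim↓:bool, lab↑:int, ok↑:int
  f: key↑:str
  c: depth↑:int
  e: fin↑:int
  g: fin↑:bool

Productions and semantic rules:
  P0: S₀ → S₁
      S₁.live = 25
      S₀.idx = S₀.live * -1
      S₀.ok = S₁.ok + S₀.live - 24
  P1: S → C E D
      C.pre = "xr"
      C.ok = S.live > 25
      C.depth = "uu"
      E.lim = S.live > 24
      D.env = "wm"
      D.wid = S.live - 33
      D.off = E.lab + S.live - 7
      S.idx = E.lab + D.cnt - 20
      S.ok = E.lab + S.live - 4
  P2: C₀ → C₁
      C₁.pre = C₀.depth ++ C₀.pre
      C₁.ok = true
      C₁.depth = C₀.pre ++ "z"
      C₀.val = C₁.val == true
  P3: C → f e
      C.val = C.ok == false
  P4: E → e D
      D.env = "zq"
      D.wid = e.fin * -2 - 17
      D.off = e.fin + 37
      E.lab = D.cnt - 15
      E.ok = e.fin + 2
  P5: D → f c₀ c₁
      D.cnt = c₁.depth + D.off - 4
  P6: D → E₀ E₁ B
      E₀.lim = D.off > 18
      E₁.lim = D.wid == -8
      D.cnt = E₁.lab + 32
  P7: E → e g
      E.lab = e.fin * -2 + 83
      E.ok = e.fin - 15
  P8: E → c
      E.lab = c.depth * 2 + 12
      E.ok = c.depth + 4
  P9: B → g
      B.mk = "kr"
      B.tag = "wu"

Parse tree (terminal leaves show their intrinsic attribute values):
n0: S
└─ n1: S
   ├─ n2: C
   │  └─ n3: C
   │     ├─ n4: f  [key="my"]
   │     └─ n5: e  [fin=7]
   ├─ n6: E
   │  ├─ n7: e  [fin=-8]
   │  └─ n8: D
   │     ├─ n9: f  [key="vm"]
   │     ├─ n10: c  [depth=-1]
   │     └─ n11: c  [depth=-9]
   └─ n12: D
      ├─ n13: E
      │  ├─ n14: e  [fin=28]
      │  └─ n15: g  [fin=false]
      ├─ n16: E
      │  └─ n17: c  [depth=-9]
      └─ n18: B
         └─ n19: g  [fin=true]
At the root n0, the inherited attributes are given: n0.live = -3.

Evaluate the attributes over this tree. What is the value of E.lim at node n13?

1. n0.live = -3  [given at root]
2. n1.live = 25  [25]
3. n2.pre = "xr"  ["xr"]
4. n2.ok = false  [S.live > 25]
5. n2.depth = "uu"  ["uu"]
6. n3.pre = "uuxr"  [C₀.depth ++ C₀.pre]
7. n3.ok = true  [true]
8. n3.depth = "xrz"  [C₀.pre ++ "z"]
9. n4.key = "my"  [terminal]
10. n5.fin = 7  [terminal]
11. n3.val = false  [C.ok == false]
12. n2.val = false  [C₁.val == true]
13. n6.lim = true  [S.live > 24]
14. n7.fin = -8  [terminal]
15. n8.env = "zq"  ["zq"]
16. n8.wid = -1  [e.fin * -2 - 17]
17. n8.off = 29  [e.fin + 37]
18. n9.key = "vm"  [terminal]
19. n10.depth = -1  [terminal]
20. n11.depth = -9  [terminal]
21. n8.cnt = 16  [c₁.depth + D.off - 4]
22. n6.lab = 1  [D.cnt - 15]
23. n6.ok = -6  [e.fin + 2]
24. n12.env = "wm"  ["wm"]
25. n12.wid = -8  [S.live - 33]
26. n12.off = 19  [E.lab + S.live - 7]
27. n13.lim = true  [D.off > 18]
28. n14.fin = 28  [terminal]
29. n15.fin = false  [terminal]
30. n13.lab = 27  [e.fin * -2 + 83]
31. n13.ok = 13  [e.fin - 15]
32. n16.lim = true  [D.wid == -8]
33. n17.depth = -9  [terminal]
34. n16.lab = -6  [c.depth * 2 + 12]
35. n16.ok = -5  [c.depth + 4]
36. n19.fin = true  [terminal]
37. n18.mk = "kr"  ["kr"]
38. n18.tag = "wu"  ["wu"]
39. n12.cnt = 26  [E₁.lab + 32]
40. n1.idx = 7  [E.lab + D.cnt - 20]
41. n1.ok = 22  [E.lab + S.live - 4]
42. n0.idx = 3  [S₀.live * -1]
43. n0.ok = -5  [S₁.ok + S₀.live - 24]

true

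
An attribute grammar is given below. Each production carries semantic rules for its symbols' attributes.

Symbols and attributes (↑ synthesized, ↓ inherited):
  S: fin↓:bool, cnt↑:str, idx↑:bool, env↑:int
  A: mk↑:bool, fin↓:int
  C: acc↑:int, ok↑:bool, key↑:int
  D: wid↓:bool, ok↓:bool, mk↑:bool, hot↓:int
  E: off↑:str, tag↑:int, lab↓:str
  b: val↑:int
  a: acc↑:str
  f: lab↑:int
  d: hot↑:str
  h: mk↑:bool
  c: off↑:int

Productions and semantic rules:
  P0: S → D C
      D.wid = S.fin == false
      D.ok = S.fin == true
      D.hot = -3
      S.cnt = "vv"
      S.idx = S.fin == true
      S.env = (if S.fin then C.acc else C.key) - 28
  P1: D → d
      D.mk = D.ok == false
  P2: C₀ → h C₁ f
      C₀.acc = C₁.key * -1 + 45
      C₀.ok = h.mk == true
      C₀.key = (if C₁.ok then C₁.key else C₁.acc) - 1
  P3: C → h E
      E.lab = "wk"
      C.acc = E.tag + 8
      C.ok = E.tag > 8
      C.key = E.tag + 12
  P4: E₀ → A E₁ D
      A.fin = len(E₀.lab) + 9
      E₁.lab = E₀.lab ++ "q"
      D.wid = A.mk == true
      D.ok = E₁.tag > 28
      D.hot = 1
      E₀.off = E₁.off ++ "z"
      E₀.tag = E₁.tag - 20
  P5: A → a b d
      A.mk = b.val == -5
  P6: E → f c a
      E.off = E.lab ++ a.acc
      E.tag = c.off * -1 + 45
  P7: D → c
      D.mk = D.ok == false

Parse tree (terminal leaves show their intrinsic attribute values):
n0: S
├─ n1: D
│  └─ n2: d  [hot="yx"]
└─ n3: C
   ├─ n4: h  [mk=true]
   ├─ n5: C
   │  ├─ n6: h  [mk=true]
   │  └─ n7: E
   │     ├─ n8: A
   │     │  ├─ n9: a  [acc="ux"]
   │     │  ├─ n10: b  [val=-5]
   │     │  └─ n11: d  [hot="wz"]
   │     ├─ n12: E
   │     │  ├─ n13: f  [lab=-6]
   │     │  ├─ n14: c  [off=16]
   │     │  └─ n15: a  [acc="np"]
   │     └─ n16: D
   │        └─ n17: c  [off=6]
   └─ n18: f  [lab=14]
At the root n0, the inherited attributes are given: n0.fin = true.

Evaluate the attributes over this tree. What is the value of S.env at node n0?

1. n0.fin = true  [given at root]
2. n1.wid = false  [S.fin == false]
3. n1.ok = true  [S.fin == true]
4. n1.hot = -3  [-3]
5. n2.hot = "yx"  [terminal]
6. n1.mk = false  [D.ok == false]
7. n4.mk = true  [terminal]
8. n6.mk = true  [terminal]
9. n7.lab = "wk"  ["wk"]
10. n8.fin = 11  [len(E₀.lab) + 9]
11. n9.acc = "ux"  [terminal]
12. n10.val = -5  [terminal]
13. n11.hot = "wz"  [terminal]
14. n8.mk = true  [b.val == -5]
15. n12.lab = "wkq"  [E₀.lab ++ "q"]
16. n13.lab = -6  [terminal]
17. n14.off = 16  [terminal]
18. n15.acc = "np"  [terminal]
19. n12.off = "wkqnp"  [E.lab ++ a.acc]
20. n12.tag = 29  [c.off * -1 + 45]
21. n16.wid = true  [A.mk == true]
22. n16.ok = true  [E₁.tag > 28]
23. n16.hot = 1  [1]
24. n17.off = 6  [terminal]
25. n16.mk = false  [D.ok == false]
26. n7.off = "wkqnpz"  [E₁.off ++ "z"]
27. n7.tag = 9  [E₁.tag - 20]
28. n5.acc = 17  [E.tag + 8]
29. n5.ok = true  [E.tag > 8]
30. n5.key = 21  [E.tag + 12]
31. n18.lab = 14  [terminal]
32. n3.acc = 24  [C₁.key * -1 + 45]
33. n3.ok = true  [h.mk == true]
34. n3.key = 20  [(if C₁.ok then C₁.key else C₁.acc) - 1]
35. n0.cnt = "vv"  ["vv"]
36. n0.idx = true  [S.fin == true]
37. n0.env = -4  [(if S.fin then C.acc else C.key) - 28]

-4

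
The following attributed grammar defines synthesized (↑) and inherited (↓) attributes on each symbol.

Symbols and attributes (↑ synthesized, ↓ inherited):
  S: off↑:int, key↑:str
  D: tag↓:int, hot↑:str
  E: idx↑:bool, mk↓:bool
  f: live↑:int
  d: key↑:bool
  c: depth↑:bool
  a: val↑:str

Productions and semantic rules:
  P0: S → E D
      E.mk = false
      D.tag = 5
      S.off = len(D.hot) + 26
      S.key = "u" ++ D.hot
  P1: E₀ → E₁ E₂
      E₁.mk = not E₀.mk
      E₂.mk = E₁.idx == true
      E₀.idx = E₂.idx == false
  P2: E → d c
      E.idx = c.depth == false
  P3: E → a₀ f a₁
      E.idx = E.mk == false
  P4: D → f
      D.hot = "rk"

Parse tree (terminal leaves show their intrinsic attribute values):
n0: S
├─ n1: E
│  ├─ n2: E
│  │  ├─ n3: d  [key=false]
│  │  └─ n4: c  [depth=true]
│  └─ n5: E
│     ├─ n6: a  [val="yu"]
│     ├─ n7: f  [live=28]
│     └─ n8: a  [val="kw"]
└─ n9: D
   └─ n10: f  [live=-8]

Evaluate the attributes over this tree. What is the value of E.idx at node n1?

false

1. n1.mk = false  [false]
2. n2.mk = true  [not E₀.mk]
3. n3.key = false  [terminal]
4. n4.depth = true  [terminal]
5. n2.idx = false  [c.depth == false]
6. n5.mk = false  [E₁.idx == true]
7. n6.val = "yu"  [terminal]
8. n7.live = 28  [terminal]
9. n8.val = "kw"  [terminal]
10. n5.idx = true  [E.mk == false]
11. n1.idx = false  [E₂.idx == false]
12. n9.tag = 5  [5]
13. n10.live = -8  [terminal]
14. n9.hot = "rk"  ["rk"]
15. n0.off = 28  [len(D.hot) + 26]
16. n0.key = "urk"  ["u" ++ D.hot]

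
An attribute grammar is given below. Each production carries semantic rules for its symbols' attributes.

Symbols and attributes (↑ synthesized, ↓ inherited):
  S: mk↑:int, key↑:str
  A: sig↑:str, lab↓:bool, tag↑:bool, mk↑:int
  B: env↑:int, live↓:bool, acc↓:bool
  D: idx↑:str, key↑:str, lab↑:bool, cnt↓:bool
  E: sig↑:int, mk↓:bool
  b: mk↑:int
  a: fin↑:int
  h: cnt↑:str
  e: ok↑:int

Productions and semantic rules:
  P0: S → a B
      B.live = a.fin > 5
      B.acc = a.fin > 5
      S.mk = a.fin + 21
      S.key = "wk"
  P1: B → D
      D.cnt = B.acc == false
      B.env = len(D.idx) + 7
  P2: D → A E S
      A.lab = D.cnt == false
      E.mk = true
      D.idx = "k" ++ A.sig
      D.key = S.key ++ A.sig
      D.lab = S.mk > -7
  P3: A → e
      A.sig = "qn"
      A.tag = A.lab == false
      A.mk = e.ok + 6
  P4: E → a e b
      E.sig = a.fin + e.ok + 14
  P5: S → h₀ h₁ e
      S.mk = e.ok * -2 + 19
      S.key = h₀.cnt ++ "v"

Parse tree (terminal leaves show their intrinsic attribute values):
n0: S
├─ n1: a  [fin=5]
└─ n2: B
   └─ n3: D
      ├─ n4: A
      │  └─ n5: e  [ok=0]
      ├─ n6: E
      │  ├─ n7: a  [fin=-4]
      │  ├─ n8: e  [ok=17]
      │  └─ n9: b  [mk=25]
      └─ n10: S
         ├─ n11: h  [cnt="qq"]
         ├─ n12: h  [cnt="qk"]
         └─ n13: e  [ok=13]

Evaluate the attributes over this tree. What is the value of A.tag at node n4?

true

1. n1.fin = 5  [terminal]
2. n2.live = false  [a.fin > 5]
3. n2.acc = false  [a.fin > 5]
4. n3.cnt = true  [B.acc == false]
5. n4.lab = false  [D.cnt == false]
6. n5.ok = 0  [terminal]
7. n4.sig = "qn"  ["qn"]
8. n4.tag = true  [A.lab == false]
9. n4.mk = 6  [e.ok + 6]
10. n6.mk = true  [true]
11. n7.fin = -4  [terminal]
12. n8.ok = 17  [terminal]
13. n9.mk = 25  [terminal]
14. n6.sig = 27  [a.fin + e.ok + 14]
15. n11.cnt = "qq"  [terminal]
16. n12.cnt = "qk"  [terminal]
17. n13.ok = 13  [terminal]
18. n10.mk = -7  [e.ok * -2 + 19]
19. n10.key = "qqv"  [h₀.cnt ++ "v"]
20. n3.idx = "kqn"  ["k" ++ A.sig]
21. n3.key = "qqvqn"  [S.key ++ A.sig]
22. n3.lab = false  [S.mk > -7]
23. n2.env = 10  [len(D.idx) + 7]
24. n0.mk = 26  [a.fin + 21]
25. n0.key = "wk"  ["wk"]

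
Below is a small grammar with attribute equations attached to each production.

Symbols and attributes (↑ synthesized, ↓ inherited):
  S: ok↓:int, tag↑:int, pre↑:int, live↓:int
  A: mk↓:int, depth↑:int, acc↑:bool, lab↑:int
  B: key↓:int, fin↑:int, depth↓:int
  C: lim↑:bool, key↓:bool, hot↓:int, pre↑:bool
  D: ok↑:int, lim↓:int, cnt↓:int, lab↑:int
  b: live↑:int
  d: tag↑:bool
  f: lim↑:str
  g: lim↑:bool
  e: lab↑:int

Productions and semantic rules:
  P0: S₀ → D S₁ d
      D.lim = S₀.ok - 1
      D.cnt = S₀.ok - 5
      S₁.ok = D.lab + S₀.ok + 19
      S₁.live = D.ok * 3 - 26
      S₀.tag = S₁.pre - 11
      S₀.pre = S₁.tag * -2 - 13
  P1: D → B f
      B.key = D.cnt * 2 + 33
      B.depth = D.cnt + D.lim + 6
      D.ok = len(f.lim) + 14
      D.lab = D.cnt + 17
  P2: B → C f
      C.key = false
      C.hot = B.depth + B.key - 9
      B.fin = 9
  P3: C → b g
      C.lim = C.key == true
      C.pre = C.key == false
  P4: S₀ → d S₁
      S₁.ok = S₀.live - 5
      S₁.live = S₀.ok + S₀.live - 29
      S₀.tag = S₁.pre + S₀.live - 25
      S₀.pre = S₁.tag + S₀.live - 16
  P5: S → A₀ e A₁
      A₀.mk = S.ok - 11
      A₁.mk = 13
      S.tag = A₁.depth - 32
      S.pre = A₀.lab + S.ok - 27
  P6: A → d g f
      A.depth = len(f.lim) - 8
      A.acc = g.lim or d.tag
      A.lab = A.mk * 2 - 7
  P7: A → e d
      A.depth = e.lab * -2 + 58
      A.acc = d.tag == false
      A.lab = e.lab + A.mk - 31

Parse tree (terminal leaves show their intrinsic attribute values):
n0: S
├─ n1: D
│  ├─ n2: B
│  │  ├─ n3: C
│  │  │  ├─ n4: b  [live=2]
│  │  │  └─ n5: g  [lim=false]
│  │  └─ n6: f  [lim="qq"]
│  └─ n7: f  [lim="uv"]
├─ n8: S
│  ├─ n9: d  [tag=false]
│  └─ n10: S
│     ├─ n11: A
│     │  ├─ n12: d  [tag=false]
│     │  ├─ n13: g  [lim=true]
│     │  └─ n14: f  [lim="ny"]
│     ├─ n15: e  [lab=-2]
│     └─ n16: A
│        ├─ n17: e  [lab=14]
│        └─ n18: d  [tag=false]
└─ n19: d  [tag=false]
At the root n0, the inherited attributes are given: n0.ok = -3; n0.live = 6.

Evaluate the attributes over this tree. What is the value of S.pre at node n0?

1. n0.ok = -3  [given at root]
2. n0.live = 6  [given at root]
3. n1.lim = -4  [S₀.ok - 1]
4. n1.cnt = -8  [S₀.ok - 5]
5. n2.key = 17  [D.cnt * 2 + 33]
6. n2.depth = -6  [D.cnt + D.lim + 6]
7. n3.key = false  [false]
8. n3.hot = 2  [B.depth + B.key - 9]
9. n4.live = 2  [terminal]
10. n5.lim = false  [terminal]
11. n3.lim = false  [C.key == true]
12. n3.pre = true  [C.key == false]
13. n6.lim = "qq"  [terminal]
14. n2.fin = 9  [9]
15. n7.lim = "uv"  [terminal]
16. n1.ok = 16  [len(f.lim) + 14]
17. n1.lab = 9  [D.cnt + 17]
18. n8.ok = 25  [D.lab + S₀.ok + 19]
19. n8.live = 22  [D.ok * 3 - 26]
20. n9.tag = false  [terminal]
21. n10.ok = 17  [S₀.live - 5]
22. n10.live = 18  [S₀.ok + S₀.live - 29]
23. n11.mk = 6  [S.ok - 11]
24. n12.tag = false  [terminal]
25. n13.lim = true  [terminal]
26. n14.lim = "ny"  [terminal]
27. n11.depth = -6  [len(f.lim) - 8]
28. n11.acc = true  [g.lim or d.tag]
29. n11.lab = 5  [A.mk * 2 - 7]
30. n15.lab = -2  [terminal]
31. n16.mk = 13  [13]
32. n17.lab = 14  [terminal]
33. n18.tag = false  [terminal]
34. n16.depth = 30  [e.lab * -2 + 58]
35. n16.acc = true  [d.tag == false]
36. n16.lab = -4  [e.lab + A.mk - 31]
37. n10.tag = -2  [A₁.depth - 32]
38. n10.pre = -5  [A₀.lab + S.ok - 27]
39. n8.tag = -8  [S₁.pre + S₀.live - 25]
40. n8.pre = 4  [S₁.tag + S₀.live - 16]
41. n19.tag = false  [terminal]
42. n0.tag = -7  [S₁.pre - 11]
43. n0.pre = 3  [S₁.tag * -2 - 13]

3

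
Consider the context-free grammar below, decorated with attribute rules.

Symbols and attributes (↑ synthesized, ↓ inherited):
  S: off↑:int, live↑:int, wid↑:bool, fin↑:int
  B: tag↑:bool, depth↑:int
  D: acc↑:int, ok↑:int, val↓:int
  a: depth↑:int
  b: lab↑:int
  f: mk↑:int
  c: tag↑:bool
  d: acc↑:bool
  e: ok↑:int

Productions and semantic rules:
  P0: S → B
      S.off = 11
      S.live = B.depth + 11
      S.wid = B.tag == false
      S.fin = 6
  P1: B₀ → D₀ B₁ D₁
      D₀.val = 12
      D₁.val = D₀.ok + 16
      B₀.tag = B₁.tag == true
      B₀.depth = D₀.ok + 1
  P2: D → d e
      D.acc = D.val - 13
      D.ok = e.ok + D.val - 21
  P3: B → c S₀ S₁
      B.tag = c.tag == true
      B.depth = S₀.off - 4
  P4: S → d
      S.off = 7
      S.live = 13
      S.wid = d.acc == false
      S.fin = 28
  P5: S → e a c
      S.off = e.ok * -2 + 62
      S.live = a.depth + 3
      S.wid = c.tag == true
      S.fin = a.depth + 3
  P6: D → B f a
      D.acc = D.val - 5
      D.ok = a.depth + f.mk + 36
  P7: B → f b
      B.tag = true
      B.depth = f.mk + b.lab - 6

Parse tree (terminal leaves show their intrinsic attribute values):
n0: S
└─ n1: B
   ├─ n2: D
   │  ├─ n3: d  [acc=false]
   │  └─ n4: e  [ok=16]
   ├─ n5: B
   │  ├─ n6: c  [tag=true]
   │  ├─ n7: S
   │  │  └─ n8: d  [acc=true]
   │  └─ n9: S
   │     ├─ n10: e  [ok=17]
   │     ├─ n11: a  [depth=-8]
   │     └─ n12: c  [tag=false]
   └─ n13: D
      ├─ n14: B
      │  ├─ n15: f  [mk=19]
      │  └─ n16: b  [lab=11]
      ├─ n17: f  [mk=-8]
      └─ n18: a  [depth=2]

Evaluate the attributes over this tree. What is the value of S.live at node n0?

19

1. n2.val = 12  [12]
2. n3.acc = false  [terminal]
3. n4.ok = 16  [terminal]
4. n2.acc = -1  [D.val - 13]
5. n2.ok = 7  [e.ok + D.val - 21]
6. n6.tag = true  [terminal]
7. n8.acc = true  [terminal]
8. n7.off = 7  [7]
9. n7.live = 13  [13]
10. n7.wid = false  [d.acc == false]
11. n7.fin = 28  [28]
12. n10.ok = 17  [terminal]
13. n11.depth = -8  [terminal]
14. n12.tag = false  [terminal]
15. n9.off = 28  [e.ok * -2 + 62]
16. n9.live = -5  [a.depth + 3]
17. n9.wid = false  [c.tag == true]
18. n9.fin = -5  [a.depth + 3]
19. n5.tag = true  [c.tag == true]
20. n5.depth = 3  [S₀.off - 4]
21. n13.val = 23  [D₀.ok + 16]
22. n15.mk = 19  [terminal]
23. n16.lab = 11  [terminal]
24. n14.tag = true  [true]
25. n14.depth = 24  [f.mk + b.lab - 6]
26. n17.mk = -8  [terminal]
27. n18.depth = 2  [terminal]
28. n13.acc = 18  [D.val - 5]
29. n13.ok = 30  [a.depth + f.mk + 36]
30. n1.tag = true  [B₁.tag == true]
31. n1.depth = 8  [D₀.ok + 1]
32. n0.off = 11  [11]
33. n0.live = 19  [B.depth + 11]
34. n0.wid = false  [B.tag == false]
35. n0.fin = 6  [6]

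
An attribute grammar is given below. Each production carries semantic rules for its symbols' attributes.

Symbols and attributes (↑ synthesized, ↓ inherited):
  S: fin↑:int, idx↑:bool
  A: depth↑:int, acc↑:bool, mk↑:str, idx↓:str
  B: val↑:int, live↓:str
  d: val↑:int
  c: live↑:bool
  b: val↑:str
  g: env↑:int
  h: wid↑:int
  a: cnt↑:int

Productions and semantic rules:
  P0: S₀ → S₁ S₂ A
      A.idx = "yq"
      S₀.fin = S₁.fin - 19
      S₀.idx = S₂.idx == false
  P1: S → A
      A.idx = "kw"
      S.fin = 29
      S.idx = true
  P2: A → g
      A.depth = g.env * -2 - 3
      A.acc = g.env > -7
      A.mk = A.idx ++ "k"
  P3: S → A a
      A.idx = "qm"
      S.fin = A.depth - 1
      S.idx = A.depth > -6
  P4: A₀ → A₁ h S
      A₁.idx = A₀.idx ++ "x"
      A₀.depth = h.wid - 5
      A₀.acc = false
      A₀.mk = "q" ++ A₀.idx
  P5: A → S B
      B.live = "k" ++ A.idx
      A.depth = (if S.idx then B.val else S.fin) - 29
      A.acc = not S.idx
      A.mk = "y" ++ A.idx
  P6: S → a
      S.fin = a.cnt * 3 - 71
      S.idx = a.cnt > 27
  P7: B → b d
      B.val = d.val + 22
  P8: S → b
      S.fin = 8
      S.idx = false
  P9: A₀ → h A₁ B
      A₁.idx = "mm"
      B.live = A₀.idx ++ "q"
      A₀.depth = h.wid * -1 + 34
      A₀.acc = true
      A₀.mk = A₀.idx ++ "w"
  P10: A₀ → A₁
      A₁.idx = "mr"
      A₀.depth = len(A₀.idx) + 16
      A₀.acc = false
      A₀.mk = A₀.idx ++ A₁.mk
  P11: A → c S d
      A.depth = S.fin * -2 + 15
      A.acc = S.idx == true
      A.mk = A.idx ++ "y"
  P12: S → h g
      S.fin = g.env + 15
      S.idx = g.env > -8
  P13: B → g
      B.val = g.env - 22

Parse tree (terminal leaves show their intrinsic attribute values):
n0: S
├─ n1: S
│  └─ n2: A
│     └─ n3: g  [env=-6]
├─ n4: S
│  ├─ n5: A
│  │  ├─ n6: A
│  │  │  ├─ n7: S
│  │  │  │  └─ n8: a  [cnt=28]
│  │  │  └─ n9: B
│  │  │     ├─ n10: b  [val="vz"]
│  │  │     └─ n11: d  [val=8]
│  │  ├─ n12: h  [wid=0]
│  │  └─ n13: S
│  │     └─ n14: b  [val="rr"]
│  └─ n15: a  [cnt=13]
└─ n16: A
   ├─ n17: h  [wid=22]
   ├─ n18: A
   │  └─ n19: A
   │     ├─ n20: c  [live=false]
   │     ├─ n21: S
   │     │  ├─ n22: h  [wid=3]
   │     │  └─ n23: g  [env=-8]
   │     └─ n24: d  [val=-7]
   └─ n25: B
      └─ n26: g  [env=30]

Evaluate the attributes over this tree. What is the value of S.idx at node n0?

1. n2.idx = "kw"  ["kw"]
2. n3.env = -6  [terminal]
3. n2.depth = 9  [g.env * -2 - 3]
4. n2.acc = true  [g.env > -7]
5. n2.mk = "kwk"  [A.idx ++ "k"]
6. n1.fin = 29  [29]
7. n1.idx = true  [true]
8. n5.idx = "qm"  ["qm"]
9. n6.idx = "qmx"  [A₀.idx ++ "x"]
10. n8.cnt = 28  [terminal]
11. n7.fin = 13  [a.cnt * 3 - 71]
12. n7.idx = true  [a.cnt > 27]
13. n9.live = "kqmx"  ["k" ++ A.idx]
14. n10.val = "vz"  [terminal]
15. n11.val = 8  [terminal]
16. n9.val = 30  [d.val + 22]
17. n6.depth = 1  [(if S.idx then B.val else S.fin) - 29]
18. n6.acc = false  [not S.idx]
19. n6.mk = "yqmx"  ["y" ++ A.idx]
20. n12.wid = 0  [terminal]
21. n14.val = "rr"  [terminal]
22. n13.fin = 8  [8]
23. n13.idx = false  [false]
24. n5.depth = -5  [h.wid - 5]
25. n5.acc = false  [false]
26. n5.mk = "qqm"  ["q" ++ A₀.idx]
27. n15.cnt = 13  [terminal]
28. n4.fin = -6  [A.depth - 1]
29. n4.idx = true  [A.depth > -6]
30. n16.idx = "yq"  ["yq"]
31. n17.wid = 22  [terminal]
32. n18.idx = "mm"  ["mm"]
33. n19.idx = "mr"  ["mr"]
34. n20.live = false  [terminal]
35. n22.wid = 3  [terminal]
36. n23.env = -8  [terminal]
37. n21.fin = 7  [g.env + 15]
38. n21.idx = false  [g.env > -8]
39. n24.val = -7  [terminal]
40. n19.depth = 1  [S.fin * -2 + 15]
41. n19.acc = false  [S.idx == true]
42. n19.mk = "mry"  [A.idx ++ "y"]
43. n18.depth = 18  [len(A₀.idx) + 16]
44. n18.acc = false  [false]
45. n18.mk = "mmmry"  [A₀.idx ++ A₁.mk]
46. n25.live = "yqq"  [A₀.idx ++ "q"]
47. n26.env = 30  [terminal]
48. n25.val = 8  [g.env - 22]
49. n16.depth = 12  [h.wid * -1 + 34]
50. n16.acc = true  [true]
51. n16.mk = "yqw"  [A₀.idx ++ "w"]
52. n0.fin = 10  [S₁.fin - 19]
53. n0.idx = false  [S₂.idx == false]

false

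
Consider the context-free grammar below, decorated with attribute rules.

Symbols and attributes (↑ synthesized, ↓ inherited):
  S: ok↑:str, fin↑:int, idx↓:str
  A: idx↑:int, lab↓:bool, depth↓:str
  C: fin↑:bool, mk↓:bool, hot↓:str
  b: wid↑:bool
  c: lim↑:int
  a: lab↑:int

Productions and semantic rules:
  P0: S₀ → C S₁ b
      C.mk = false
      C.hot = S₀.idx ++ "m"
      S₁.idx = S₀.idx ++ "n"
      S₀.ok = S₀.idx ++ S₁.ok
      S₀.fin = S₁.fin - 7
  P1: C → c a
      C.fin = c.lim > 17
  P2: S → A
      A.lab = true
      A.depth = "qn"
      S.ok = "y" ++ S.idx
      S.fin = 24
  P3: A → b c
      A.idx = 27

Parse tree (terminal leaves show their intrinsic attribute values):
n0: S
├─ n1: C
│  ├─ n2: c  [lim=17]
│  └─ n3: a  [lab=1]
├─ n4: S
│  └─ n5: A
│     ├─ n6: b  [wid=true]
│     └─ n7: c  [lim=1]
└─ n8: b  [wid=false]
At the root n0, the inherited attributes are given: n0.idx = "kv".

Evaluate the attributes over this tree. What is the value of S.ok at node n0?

"kvykvn"

1. n0.idx = "kv"  [given at root]
2. n1.mk = false  [false]
3. n1.hot = "kvm"  [S₀.idx ++ "m"]
4. n2.lim = 17  [terminal]
5. n3.lab = 1  [terminal]
6. n1.fin = false  [c.lim > 17]
7. n4.idx = "kvn"  [S₀.idx ++ "n"]
8. n5.lab = true  [true]
9. n5.depth = "qn"  ["qn"]
10. n6.wid = true  [terminal]
11. n7.lim = 1  [terminal]
12. n5.idx = 27  [27]
13. n4.ok = "ykvn"  ["y" ++ S.idx]
14. n4.fin = 24  [24]
15. n8.wid = false  [terminal]
16. n0.ok = "kvykvn"  [S₀.idx ++ S₁.ok]
17. n0.fin = 17  [S₁.fin - 7]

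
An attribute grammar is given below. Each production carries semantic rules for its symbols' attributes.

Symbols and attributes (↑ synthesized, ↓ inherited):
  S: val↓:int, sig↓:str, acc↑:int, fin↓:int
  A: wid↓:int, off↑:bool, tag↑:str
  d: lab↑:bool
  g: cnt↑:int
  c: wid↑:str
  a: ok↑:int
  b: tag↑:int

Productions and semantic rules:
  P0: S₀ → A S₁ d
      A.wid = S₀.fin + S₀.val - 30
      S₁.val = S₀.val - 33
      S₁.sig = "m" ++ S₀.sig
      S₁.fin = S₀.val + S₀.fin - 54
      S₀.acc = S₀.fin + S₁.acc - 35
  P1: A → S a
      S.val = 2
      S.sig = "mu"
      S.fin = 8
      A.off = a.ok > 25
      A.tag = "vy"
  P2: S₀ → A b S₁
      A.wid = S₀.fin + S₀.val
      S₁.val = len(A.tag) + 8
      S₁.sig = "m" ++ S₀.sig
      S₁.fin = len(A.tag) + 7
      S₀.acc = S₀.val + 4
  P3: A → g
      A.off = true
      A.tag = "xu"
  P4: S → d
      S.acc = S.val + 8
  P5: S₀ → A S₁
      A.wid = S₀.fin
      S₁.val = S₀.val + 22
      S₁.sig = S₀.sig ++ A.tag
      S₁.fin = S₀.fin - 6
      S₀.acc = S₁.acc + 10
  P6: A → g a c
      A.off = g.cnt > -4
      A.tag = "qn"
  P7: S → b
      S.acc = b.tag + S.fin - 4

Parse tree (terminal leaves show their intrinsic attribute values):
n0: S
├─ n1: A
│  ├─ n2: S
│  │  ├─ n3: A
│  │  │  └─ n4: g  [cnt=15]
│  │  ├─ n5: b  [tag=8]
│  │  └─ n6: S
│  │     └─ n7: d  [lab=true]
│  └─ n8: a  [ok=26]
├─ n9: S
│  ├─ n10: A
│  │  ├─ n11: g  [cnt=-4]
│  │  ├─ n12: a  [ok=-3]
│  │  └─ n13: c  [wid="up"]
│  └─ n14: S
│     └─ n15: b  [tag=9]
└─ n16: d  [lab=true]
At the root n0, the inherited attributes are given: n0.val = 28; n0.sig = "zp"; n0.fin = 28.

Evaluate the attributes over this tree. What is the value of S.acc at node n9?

1. n0.val = 28  [given at root]
2. n0.sig = "zp"  [given at root]
3. n0.fin = 28  [given at root]
4. n1.wid = 26  [S₀.fin + S₀.val - 30]
5. n2.val = 2  [2]
6. n2.sig = "mu"  ["mu"]
7. n2.fin = 8  [8]
8. n3.wid = 10  [S₀.fin + S₀.val]
9. n4.cnt = 15  [terminal]
10. n3.off = true  [true]
11. n3.tag = "xu"  ["xu"]
12. n5.tag = 8  [terminal]
13. n6.val = 10  [len(A.tag) + 8]
14. n6.sig = "mmu"  ["m" ++ S₀.sig]
15. n6.fin = 9  [len(A.tag) + 7]
16. n7.lab = true  [terminal]
17. n6.acc = 18  [S.val + 8]
18. n2.acc = 6  [S₀.val + 4]
19. n8.ok = 26  [terminal]
20. n1.off = true  [a.ok > 25]
21. n1.tag = "vy"  ["vy"]
22. n9.val = -5  [S₀.val - 33]
23. n9.sig = "mzp"  ["m" ++ S₀.sig]
24. n9.fin = 2  [S₀.val + S₀.fin - 54]
25. n10.wid = 2  [S₀.fin]
26. n11.cnt = -4  [terminal]
27. n12.ok = -3  [terminal]
28. n13.wid = "up"  [terminal]
29. n10.off = false  [g.cnt > -4]
30. n10.tag = "qn"  ["qn"]
31. n14.val = 17  [S₀.val + 22]
32. n14.sig = "mzpqn"  [S₀.sig ++ A.tag]
33. n14.fin = -4  [S₀.fin - 6]
34. n15.tag = 9  [terminal]
35. n14.acc = 1  [b.tag + S.fin - 4]
36. n9.acc = 11  [S₁.acc + 10]
37. n16.lab = true  [terminal]
38. n0.acc = 4  [S₀.fin + S₁.acc - 35]

11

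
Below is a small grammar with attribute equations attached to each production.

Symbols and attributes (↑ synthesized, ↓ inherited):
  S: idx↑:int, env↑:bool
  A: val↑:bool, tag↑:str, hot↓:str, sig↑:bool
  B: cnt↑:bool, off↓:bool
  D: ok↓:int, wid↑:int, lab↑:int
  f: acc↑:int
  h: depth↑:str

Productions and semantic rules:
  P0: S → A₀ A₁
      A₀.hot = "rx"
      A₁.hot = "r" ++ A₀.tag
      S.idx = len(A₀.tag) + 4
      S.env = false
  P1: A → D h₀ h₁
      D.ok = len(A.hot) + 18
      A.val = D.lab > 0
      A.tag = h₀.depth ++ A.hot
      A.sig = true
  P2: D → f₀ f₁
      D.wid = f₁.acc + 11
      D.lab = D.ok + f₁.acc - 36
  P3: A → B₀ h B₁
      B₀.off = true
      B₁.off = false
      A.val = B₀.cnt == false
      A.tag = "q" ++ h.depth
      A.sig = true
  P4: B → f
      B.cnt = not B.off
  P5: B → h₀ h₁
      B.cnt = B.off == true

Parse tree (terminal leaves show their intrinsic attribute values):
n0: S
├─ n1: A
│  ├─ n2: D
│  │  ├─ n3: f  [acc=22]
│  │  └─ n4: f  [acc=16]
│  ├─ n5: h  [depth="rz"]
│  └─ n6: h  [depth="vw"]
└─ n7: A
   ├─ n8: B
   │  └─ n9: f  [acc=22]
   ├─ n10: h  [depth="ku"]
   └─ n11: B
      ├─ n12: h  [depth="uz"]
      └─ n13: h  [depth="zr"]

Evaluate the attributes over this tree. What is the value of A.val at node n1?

false

1. n1.hot = "rx"  ["rx"]
2. n2.ok = 20  [len(A.hot) + 18]
3. n3.acc = 22  [terminal]
4. n4.acc = 16  [terminal]
5. n2.wid = 27  [f₁.acc + 11]
6. n2.lab = 0  [D.ok + f₁.acc - 36]
7. n5.depth = "rz"  [terminal]
8. n6.depth = "vw"  [terminal]
9. n1.val = false  [D.lab > 0]
10. n1.tag = "rzrx"  [h₀.depth ++ A.hot]
11. n1.sig = true  [true]
12. n7.hot = "rrzrx"  ["r" ++ A₀.tag]
13. n8.off = true  [true]
14. n9.acc = 22  [terminal]
15. n8.cnt = false  [not B.off]
16. n10.depth = "ku"  [terminal]
17. n11.off = false  [false]
18. n12.depth = "uz"  [terminal]
19. n13.depth = "zr"  [terminal]
20. n11.cnt = false  [B.off == true]
21. n7.val = true  [B₀.cnt == false]
22. n7.tag = "qku"  ["q" ++ h.depth]
23. n7.sig = true  [true]
24. n0.idx = 8  [len(A₀.tag) + 4]
25. n0.env = false  [false]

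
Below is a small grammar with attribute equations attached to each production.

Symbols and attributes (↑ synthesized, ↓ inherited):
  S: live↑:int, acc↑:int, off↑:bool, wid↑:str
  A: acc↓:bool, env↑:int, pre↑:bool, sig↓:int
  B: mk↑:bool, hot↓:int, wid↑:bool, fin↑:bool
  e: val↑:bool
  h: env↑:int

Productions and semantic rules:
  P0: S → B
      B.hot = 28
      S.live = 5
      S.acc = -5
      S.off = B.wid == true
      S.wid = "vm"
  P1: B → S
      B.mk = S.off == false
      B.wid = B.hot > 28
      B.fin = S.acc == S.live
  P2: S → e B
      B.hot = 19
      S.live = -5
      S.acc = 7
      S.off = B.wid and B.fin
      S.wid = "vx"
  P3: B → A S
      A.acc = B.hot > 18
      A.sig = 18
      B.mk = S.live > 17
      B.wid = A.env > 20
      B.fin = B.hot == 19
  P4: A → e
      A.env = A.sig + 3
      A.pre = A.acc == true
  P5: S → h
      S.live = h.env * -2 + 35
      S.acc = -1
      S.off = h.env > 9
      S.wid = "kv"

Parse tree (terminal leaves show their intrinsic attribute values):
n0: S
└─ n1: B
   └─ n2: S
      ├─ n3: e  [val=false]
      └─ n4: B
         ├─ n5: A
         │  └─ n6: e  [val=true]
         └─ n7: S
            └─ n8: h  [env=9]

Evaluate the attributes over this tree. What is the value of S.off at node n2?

1. n1.hot = 28  [28]
2. n3.val = false  [terminal]
3. n4.hot = 19  [19]
4. n5.acc = true  [B.hot > 18]
5. n5.sig = 18  [18]
6. n6.val = true  [terminal]
7. n5.env = 21  [A.sig + 3]
8. n5.pre = true  [A.acc == true]
9. n8.env = 9  [terminal]
10. n7.live = 17  [h.env * -2 + 35]
11. n7.acc = -1  [-1]
12. n7.off = false  [h.env > 9]
13. n7.wid = "kv"  ["kv"]
14. n4.mk = false  [S.live > 17]
15. n4.wid = true  [A.env > 20]
16. n4.fin = true  [B.hot == 19]
17. n2.live = -5  [-5]
18. n2.acc = 7  [7]
19. n2.off = true  [B.wid and B.fin]
20. n2.wid = "vx"  ["vx"]
21. n1.mk = false  [S.off == false]
22. n1.wid = false  [B.hot > 28]
23. n1.fin = false  [S.acc == S.live]
24. n0.live = 5  [5]
25. n0.acc = -5  [-5]
26. n0.off = false  [B.wid == true]
27. n0.wid = "vm"  ["vm"]

true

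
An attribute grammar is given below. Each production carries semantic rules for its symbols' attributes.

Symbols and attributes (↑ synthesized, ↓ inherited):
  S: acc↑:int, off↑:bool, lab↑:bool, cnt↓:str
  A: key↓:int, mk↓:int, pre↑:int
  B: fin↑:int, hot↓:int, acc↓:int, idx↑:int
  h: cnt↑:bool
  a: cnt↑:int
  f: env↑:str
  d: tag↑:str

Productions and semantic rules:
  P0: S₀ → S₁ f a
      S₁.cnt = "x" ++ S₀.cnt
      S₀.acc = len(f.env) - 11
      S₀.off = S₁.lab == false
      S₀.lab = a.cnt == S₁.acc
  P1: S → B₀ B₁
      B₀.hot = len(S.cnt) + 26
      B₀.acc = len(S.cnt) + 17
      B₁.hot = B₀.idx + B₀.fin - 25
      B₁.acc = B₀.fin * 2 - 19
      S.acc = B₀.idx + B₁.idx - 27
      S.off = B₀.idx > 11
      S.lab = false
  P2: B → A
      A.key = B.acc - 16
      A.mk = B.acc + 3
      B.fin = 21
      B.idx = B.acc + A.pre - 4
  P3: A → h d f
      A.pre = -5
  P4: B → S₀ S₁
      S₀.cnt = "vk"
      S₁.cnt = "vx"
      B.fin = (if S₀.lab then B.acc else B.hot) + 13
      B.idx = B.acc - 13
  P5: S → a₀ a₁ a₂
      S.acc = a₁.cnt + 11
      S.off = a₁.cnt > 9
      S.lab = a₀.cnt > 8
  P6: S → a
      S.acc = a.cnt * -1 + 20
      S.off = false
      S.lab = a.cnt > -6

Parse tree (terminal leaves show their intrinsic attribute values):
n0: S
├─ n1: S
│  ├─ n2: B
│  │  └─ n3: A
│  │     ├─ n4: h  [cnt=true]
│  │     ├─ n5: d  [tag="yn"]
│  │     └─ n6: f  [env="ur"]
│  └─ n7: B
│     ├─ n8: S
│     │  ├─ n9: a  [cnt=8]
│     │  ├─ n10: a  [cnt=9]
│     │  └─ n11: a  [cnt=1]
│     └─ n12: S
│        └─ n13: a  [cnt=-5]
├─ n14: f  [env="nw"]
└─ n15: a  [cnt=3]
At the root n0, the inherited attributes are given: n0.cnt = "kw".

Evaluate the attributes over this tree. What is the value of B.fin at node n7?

20

1. n0.cnt = "kw"  [given at root]
2. n1.cnt = "xkw"  ["x" ++ S₀.cnt]
3. n2.hot = 29  [len(S.cnt) + 26]
4. n2.acc = 20  [len(S.cnt) + 17]
5. n3.key = 4  [B.acc - 16]
6. n3.mk = 23  [B.acc + 3]
7. n4.cnt = true  [terminal]
8. n5.tag = "yn"  [terminal]
9. n6.env = "ur"  [terminal]
10. n3.pre = -5  [-5]
11. n2.fin = 21  [21]
12. n2.idx = 11  [B.acc + A.pre - 4]
13. n7.hot = 7  [B₀.idx + B₀.fin - 25]
14. n7.acc = 23  [B₀.fin * 2 - 19]
15. n8.cnt = "vk"  ["vk"]
16. n9.cnt = 8  [terminal]
17. n10.cnt = 9  [terminal]
18. n11.cnt = 1  [terminal]
19. n8.acc = 20  [a₁.cnt + 11]
20. n8.off = false  [a₁.cnt > 9]
21. n8.lab = false  [a₀.cnt > 8]
22. n12.cnt = "vx"  ["vx"]
23. n13.cnt = -5  [terminal]
24. n12.acc = 25  [a.cnt * -1 + 20]
25. n12.off = false  [false]
26. n12.lab = true  [a.cnt > -6]
27. n7.fin = 20  [(if S₀.lab then B.acc else B.hot) + 13]
28. n7.idx = 10  [B.acc - 13]
29. n1.acc = -6  [B₀.idx + B₁.idx - 27]
30. n1.off = false  [B₀.idx > 11]
31. n1.lab = false  [false]
32. n14.env = "nw"  [terminal]
33. n15.cnt = 3  [terminal]
34. n0.acc = -9  [len(f.env) - 11]
35. n0.off = true  [S₁.lab == false]
36. n0.lab = false  [a.cnt == S₁.acc]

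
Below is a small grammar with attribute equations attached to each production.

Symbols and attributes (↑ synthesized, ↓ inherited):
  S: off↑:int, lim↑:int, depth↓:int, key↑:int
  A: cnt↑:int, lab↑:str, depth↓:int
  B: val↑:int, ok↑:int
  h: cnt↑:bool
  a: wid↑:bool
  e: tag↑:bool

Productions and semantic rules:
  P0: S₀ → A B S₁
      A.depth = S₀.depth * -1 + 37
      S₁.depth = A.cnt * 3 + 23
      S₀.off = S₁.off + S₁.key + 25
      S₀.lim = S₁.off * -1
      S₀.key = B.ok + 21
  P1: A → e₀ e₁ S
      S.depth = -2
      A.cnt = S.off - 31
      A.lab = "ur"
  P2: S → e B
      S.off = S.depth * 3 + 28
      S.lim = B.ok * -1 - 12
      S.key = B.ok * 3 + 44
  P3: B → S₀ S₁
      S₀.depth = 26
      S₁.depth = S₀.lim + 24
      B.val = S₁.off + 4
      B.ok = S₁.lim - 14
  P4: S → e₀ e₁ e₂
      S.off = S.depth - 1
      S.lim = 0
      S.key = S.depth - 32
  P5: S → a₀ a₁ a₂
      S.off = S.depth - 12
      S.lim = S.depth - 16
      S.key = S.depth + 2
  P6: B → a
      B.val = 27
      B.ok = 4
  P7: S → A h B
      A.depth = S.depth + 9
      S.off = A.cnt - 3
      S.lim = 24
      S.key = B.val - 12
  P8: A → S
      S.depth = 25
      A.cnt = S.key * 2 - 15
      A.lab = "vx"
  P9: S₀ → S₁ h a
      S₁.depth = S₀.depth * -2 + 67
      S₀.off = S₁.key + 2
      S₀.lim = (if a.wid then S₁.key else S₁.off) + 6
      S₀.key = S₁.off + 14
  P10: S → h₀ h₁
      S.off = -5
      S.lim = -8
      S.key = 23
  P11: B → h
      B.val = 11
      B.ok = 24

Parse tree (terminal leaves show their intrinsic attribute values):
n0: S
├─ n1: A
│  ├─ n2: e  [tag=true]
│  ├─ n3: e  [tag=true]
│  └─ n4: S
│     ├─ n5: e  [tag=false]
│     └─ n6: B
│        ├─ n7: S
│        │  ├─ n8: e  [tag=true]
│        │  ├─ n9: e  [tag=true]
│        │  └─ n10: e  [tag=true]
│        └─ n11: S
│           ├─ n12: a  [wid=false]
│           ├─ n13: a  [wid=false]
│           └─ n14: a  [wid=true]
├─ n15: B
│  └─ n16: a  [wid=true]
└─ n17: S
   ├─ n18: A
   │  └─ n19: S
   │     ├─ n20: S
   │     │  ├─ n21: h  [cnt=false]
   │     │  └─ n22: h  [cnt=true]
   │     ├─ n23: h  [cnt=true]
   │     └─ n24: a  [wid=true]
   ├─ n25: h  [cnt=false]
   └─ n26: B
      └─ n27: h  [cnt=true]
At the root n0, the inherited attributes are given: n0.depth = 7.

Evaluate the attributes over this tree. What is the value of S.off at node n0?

1. n0.depth = 7  [given at root]
2. n1.depth = 30  [S₀.depth * -1 + 37]
3. n2.tag = true  [terminal]
4. n3.tag = true  [terminal]
5. n4.depth = -2  [-2]
6. n5.tag = false  [terminal]
7. n7.depth = 26  [26]
8. n8.tag = true  [terminal]
9. n9.tag = true  [terminal]
10. n10.tag = true  [terminal]
11. n7.off = 25  [S.depth - 1]
12. n7.lim = 0  [0]
13. n7.key = -6  [S.depth - 32]
14. n11.depth = 24  [S₀.lim + 24]
15. n12.wid = false  [terminal]
16. n13.wid = false  [terminal]
17. n14.wid = true  [terminal]
18. n11.off = 12  [S.depth - 12]
19. n11.lim = 8  [S.depth - 16]
20. n11.key = 26  [S.depth + 2]
21. n6.val = 16  [S₁.off + 4]
22. n6.ok = -6  [S₁.lim - 14]
23. n4.off = 22  [S.depth * 3 + 28]
24. n4.lim = -6  [B.ok * -1 - 12]
25. n4.key = 26  [B.ok * 3 + 44]
26. n1.cnt = -9  [S.off - 31]
27. n1.lab = "ur"  ["ur"]
28. n16.wid = true  [terminal]
29. n15.val = 27  [27]
30. n15.ok = 4  [4]
31. n17.depth = -4  [A.cnt * 3 + 23]
32. n18.depth = 5  [S.depth + 9]
33. n19.depth = 25  [25]
34. n20.depth = 17  [S₀.depth * -2 + 67]
35. n21.cnt = false  [terminal]
36. n22.cnt = true  [terminal]
37. n20.off = -5  [-5]
38. n20.lim = -8  [-8]
39. n20.key = 23  [23]
40. n23.cnt = true  [terminal]
41. n24.wid = true  [terminal]
42. n19.off = 25  [S₁.key + 2]
43. n19.lim = 29  [(if a.wid then S₁.key else S₁.off) + 6]
44. n19.key = 9  [S₁.off + 14]
45. n18.cnt = 3  [S.key * 2 - 15]
46. n18.lab = "vx"  ["vx"]
47. n25.cnt = false  [terminal]
48. n27.cnt = true  [terminal]
49. n26.val = 11  [11]
50. n26.ok = 24  [24]
51. n17.off = 0  [A.cnt - 3]
52. n17.lim = 24  [24]
53. n17.key = -1  [B.val - 12]
54. n0.off = 24  [S₁.off + S₁.key + 25]
55. n0.lim = 0  [S₁.off * -1]
56. n0.key = 25  [B.ok + 21]

24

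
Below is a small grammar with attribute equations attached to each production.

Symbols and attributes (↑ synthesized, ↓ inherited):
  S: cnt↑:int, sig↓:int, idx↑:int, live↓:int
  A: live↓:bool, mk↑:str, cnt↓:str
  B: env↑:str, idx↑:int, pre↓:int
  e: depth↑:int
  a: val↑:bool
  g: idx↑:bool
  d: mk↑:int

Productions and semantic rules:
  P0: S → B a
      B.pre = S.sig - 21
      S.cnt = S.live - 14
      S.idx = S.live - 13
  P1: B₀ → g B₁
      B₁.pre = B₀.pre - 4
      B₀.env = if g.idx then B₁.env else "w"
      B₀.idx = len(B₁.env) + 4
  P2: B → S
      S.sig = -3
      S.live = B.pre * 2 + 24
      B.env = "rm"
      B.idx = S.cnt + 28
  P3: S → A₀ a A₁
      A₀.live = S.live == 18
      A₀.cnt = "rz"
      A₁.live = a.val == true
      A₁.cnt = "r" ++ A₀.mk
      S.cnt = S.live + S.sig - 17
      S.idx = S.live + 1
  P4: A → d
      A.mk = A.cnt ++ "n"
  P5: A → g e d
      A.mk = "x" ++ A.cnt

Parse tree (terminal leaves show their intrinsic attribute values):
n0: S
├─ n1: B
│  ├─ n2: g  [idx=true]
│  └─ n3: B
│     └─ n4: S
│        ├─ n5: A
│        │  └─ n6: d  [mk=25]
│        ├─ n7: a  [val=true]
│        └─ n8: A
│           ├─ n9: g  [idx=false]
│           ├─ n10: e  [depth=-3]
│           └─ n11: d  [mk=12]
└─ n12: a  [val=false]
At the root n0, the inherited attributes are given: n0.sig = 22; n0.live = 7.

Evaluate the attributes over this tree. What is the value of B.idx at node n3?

26

1. n0.sig = 22  [given at root]
2. n0.live = 7  [given at root]
3. n1.pre = 1  [S.sig - 21]
4. n2.idx = true  [terminal]
5. n3.pre = -3  [B₀.pre - 4]
6. n4.sig = -3  [-3]
7. n4.live = 18  [B.pre * 2 + 24]
8. n5.live = true  [S.live == 18]
9. n5.cnt = "rz"  ["rz"]
10. n6.mk = 25  [terminal]
11. n5.mk = "rzn"  [A.cnt ++ "n"]
12. n7.val = true  [terminal]
13. n8.live = true  [a.val == true]
14. n8.cnt = "rrzn"  ["r" ++ A₀.mk]
15. n9.idx = false  [terminal]
16. n10.depth = -3  [terminal]
17. n11.mk = 12  [terminal]
18. n8.mk = "xrrzn"  ["x" ++ A.cnt]
19. n4.cnt = -2  [S.live + S.sig - 17]
20. n4.idx = 19  [S.live + 1]
21. n3.env = "rm"  ["rm"]
22. n3.idx = 26  [S.cnt + 28]
23. n1.env = "rm"  [if g.idx then B₁.env else "w"]
24. n1.idx = 6  [len(B₁.env) + 4]
25. n12.val = false  [terminal]
26. n0.cnt = -7  [S.live - 14]
27. n0.idx = -6  [S.live - 13]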